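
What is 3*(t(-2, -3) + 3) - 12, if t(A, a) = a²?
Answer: 24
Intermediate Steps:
3*(t(-2, -3) + 3) - 12 = 3*((-3)² + 3) - 12 = 3*(9 + 3) - 12 = 3*12 - 12 = 36 - 12 = 24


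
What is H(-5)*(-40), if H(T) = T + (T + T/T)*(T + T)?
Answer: -1400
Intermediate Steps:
H(T) = T + 2*T*(1 + T) (H(T) = T + (T + 1)*(2*T) = T + (1 + T)*(2*T) = T + 2*T*(1 + T))
H(-5)*(-40) = -5*(3 + 2*(-5))*(-40) = -5*(3 - 10)*(-40) = -5*(-7)*(-40) = 35*(-40) = -1400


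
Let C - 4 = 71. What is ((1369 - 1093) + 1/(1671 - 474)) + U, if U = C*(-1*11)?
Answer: -657152/1197 ≈ -549.00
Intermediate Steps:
C = 75 (C = 4 + 71 = 75)
U = -825 (U = 75*(-1*11) = 75*(-11) = -825)
((1369 - 1093) + 1/(1671 - 474)) + U = ((1369 - 1093) + 1/(1671 - 474)) - 825 = (276 + 1/1197) - 825 = 330373/1197 - 825 = -657152/1197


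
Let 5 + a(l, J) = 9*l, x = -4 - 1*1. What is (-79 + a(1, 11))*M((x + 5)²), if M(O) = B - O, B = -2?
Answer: 150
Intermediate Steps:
x = -5 (x = -4 - 1 = -5)
M(O) = -2 - O
a(l, J) = -5 + 9*l
(-79 + a(1, 11))*M((x + 5)²) = (-79 + (-5 + 9*1))*(-2 - (-5 + 5)²) = (-79 + (-5 + 9))*(-2 - 1*0²) = (-79 + 4)*(-2 - 1*0) = -75*(-2 + 0) = -75*(-2) = 150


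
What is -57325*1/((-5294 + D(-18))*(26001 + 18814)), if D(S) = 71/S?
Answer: 206370/854738569 ≈ 0.00024144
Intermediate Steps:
-57325*1/((-5294 + D(-18))*(26001 + 18814)) = -57325*1/((-5294 + 71/(-18))*(26001 + 18814)) = -57325*1/(44815*(-5294 + 71*(-1/18))) = -57325*1/(44815*(-5294 - 71/18)) = -57325/(44815*(-95363/18)) = -57325/(-4273692845/18) = -57325*(-18/4273692845) = 206370/854738569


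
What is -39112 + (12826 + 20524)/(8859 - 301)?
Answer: -167343573/4279 ≈ -39108.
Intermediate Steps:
-39112 + (12826 + 20524)/(8859 - 301) = -39112 + 33350/8558 = -39112 + 33350*(1/8558) = -39112 + 16675/4279 = -167343573/4279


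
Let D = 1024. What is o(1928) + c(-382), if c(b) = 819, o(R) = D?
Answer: 1843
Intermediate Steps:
o(R) = 1024
o(1928) + c(-382) = 1024 + 819 = 1843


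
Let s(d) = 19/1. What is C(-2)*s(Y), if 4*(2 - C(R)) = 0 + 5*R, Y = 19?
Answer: 171/2 ≈ 85.500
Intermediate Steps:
s(d) = 19 (s(d) = 19*1 = 19)
C(R) = 2 - 5*R/4 (C(R) = 2 - (0 + 5*R)/4 = 2 - 5*R/4)
C(-2)*s(Y) = (2 - 5/4*(-2))*19 = (2 + 5/2)*19 = (9/2)*19 = 171/2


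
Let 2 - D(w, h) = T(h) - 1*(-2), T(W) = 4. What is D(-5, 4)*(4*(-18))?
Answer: 288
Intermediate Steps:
D(w, h) = -4 (D(w, h) = 2 - (4 - 1*(-2)) = 2 - (4 + 2) = 2 - 1*6 = 2 - 6 = -4)
D(-5, 4)*(4*(-18)) = -16*(-18) = -4*(-72) = 288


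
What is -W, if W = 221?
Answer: -221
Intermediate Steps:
-W = -1*221 = -221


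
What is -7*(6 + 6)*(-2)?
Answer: 168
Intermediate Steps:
-7*(6 + 6)*(-2) = -7*12*(-2) = -84*(-2) = 168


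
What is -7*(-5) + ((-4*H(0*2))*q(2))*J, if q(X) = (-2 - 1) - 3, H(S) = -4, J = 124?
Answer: -11869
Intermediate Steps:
q(X) = -6 (q(X) = -3 - 3 = -6)
-7*(-5) + ((-4*H(0*2))*q(2))*J = -7*(-5) + (-4*(-4)*(-6))*124 = 35 + (16*(-6))*124 = 35 - 96*124 = 35 - 11904 = -11869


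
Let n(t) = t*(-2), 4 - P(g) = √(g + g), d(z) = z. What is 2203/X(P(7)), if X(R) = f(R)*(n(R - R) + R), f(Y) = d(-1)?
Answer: -4406 - 2203*√14/2 ≈ -8527.4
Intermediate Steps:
f(Y) = -1
P(g) = 4 - √2*√g (P(g) = 4 - √(g + g) = 4 - √(2*g) = 4 - √2*√g)
n(t) = -2*t
X(R) = -R (X(R) = -(-2*(R - R) + R) = -(-2*0 + R) = -(0 + R) = -R)
2203/X(P(7)) = 2203/((-(4 - √2*√7))) = 2203/((-(4 - √14))) = 2203/(-4 + √14)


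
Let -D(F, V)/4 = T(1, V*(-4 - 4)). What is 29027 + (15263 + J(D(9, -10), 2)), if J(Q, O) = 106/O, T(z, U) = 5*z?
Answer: 44343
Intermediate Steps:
D(F, V) = -20
29027 + (15263 + J(D(9, -10), 2)) = 29027 + (15263 + 106/2) = 29027 + (15263 + 106*(½)) = 29027 + (15263 + 53) = 29027 + 15316 = 44343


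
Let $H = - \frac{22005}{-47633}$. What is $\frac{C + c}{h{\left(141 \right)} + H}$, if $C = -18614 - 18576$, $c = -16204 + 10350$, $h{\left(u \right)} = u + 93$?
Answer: $- \frac{683438284}{3722709} \approx -183.59$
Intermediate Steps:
$h{\left(u \right)} = 93 + u$
$c = -5854$
$H = \frac{22005}{47633}$ ($H = \left(-22005\right) \left(- \frac{1}{47633}\right) = \frac{22005}{47633} \approx 0.46197$)
$C = -37190$ ($C = -18614 - 18576 = -37190$)
$\frac{C + c}{h{\left(141 \right)} + H} = \frac{-37190 - 5854}{\left(93 + 141\right) + \frac{22005}{47633}} = - \frac{43044}{234 + \frac{22005}{47633}} = - \frac{43044}{\frac{11168127}{47633}} = \left(-43044\right) \frac{47633}{11168127} = - \frac{683438284}{3722709}$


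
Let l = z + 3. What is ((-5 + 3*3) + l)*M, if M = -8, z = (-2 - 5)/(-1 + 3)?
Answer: -28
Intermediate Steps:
z = -7/2 ≈ -3.5000
l = -½ (l = -7/2 + 3 = -½ ≈ -0.50000)
((-5 + 3*3) + l)*M = ((-5 + 3*3) - ½)*(-8) = ((-5 + 9) - ½)*(-8) = (4 - ½)*(-8) = (7/2)*(-8) = -28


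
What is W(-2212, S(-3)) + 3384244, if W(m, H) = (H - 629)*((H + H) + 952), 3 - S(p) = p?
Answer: 2783672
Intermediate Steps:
S(p) = 3 - p
W(m, H) = (-629 + H)*(952 + 2*H) (W(m, H) = (-629 + H)*(2*H + 952) = (-629 + H)*(952 + 2*H))
W(-2212, S(-3)) + 3384244 = (-598808 - 306*(3 - 1*(-3)) + 2*(3 - 1*(-3))**2) + 3384244 = (-598808 - 306*(3 + 3) + 2*(3 + 3)**2) + 3384244 = (-598808 - 306*6 + 2*6**2) + 3384244 = (-598808 - 1836 + 2*36) + 3384244 = (-598808 - 1836 + 72) + 3384244 = -600572 + 3384244 = 2783672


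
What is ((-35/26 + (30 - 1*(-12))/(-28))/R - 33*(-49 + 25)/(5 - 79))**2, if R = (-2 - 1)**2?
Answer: 2275385401/18740241 ≈ 121.42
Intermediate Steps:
R = 9 (R = (-3)**2 = 9)
((-35/26 + (30 - 1*(-12))/(-28))/R - 33*(-49 + 25)/(5 - 79))**2 = ((-35/26 + (30 - 1*(-12))/(-28))/9 - 33*(-49 + 25)/(5 - 79))**2 = ((-35*1/26 + (30 + 12)*(-1/28))*(1/9) - 33/((-74/(-24))))**2 = ((-35/26 + 42*(-1/28))*(1/9) - 33/((-74*(-1/24))))**2 = ((-35/26 - 3/2)*(1/9) - 33/37/12)**2 = (-37/13*1/9 - 33*12/37)**2 = (-37/117 - 396/37)**2 = (-47701/4329)**2 = 2275385401/18740241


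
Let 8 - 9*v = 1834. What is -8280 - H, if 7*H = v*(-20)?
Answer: -558160/63 ≈ -8859.7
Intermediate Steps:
v = -1826/9 (v = 8/9 - ⅑*1834 = 8/9 - 1834/9 = -1826/9 ≈ -202.89)
H = 36520/63 (H = (-1826/9*(-20))/7 = (⅐)*(36520/9) = 36520/63 ≈ 579.68)
-8280 - H = -8280 - 1*36520/63 = -8280 - 36520/63 = -558160/63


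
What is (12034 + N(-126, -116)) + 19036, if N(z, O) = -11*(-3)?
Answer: 31103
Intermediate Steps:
N(z, O) = 33
(12034 + N(-126, -116)) + 19036 = (12034 + 33) + 19036 = 12067 + 19036 = 31103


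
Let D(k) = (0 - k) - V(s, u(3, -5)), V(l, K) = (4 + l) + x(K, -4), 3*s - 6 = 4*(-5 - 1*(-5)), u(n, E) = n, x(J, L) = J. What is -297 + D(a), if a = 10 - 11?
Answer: -305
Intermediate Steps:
a = -1
s = 2 (s = 2 + (4*(-5 - 1*(-5)))/3 = 2 + (4*(-5 + 5))/3 = 2 + (4*0)/3 = 2 + (1/3)*0 = 2 + 0 = 2)
V(l, K) = 4 + K + l (V(l, K) = (4 + l) + K = 4 + K + l)
D(k) = -9 - k (D(k) = (0 - k) - (4 + 3 + 2) = -k - 1*9 = -k - 9 = -9 - k)
-297 + D(a) = -297 + (-9 - 1*(-1)) = -297 + (-9 + 1) = -297 - 8 = -305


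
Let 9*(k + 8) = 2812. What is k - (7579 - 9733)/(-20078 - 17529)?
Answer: 103023794/338463 ≈ 304.39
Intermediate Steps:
k = 2740/9 (k = -8 + (1/9)*2812 = -8 + 2812/9 = 2740/9 ≈ 304.44)
k - (7579 - 9733)/(-20078 - 17529) = 2740/9 - (7579 - 9733)/(-20078 - 17529) = 2740/9 - (-2154)/(-37607) = 2740/9 - (-2154)*(-1)/37607 = 2740/9 - 1*2154/37607 = 2740/9 - 2154/37607 = 103023794/338463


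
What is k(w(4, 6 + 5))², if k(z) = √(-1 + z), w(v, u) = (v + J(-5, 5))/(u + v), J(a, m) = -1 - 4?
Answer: -16/15 ≈ -1.0667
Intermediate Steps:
J(a, m) = -5
w(v, u) = (-5 + v)/(u + v) (w(v, u) = (v - 5)/(u + v) = (-5 + v)/(u + v))
k(w(4, 6 + 5))² = (√(-1 + (-5 + 4)/((6 + 5) + 4)))² = (√(-1 - 1/(11 + 4)))² = (√(-1 - 1/15))² = (√(-16/15))² = (4*I*√15/15)² = -16/15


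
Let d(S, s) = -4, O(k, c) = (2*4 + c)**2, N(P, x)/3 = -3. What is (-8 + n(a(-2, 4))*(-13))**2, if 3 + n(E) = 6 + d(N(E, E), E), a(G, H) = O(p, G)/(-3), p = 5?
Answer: 25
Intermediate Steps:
N(P, x) = -9 (N(P, x) = 3*(-3) = -9)
O(k, c) = (8 + c)**2
a(G, H) = -(8 + G)**2/3 (a(G, H) = (8 + G)**2/(-3) = (8 + G)**2*(-1/3) = -(8 + G)**2/3)
n(E) = -1 (n(E) = -3 + (6 - 4) = -3 + 2 = -1)
(-8 + n(a(-2, 4))*(-13))**2 = (-8 - 1*(-13))**2 = (-8 + 13)**2 = 5**2 = 25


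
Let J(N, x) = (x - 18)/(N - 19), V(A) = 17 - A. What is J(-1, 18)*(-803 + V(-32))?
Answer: 0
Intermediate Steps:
J(N, x) = (-18 + x)/(-19 + N)
J(-1, 18)*(-803 + V(-32)) = ((-18 + 18)/(-19 - 1))*(-803 + (17 - 1*(-32))) = (0/(-20))*(-803 + (17 + 32)) = (-1/20*0)*(-803 + 49) = 0*(-754) = 0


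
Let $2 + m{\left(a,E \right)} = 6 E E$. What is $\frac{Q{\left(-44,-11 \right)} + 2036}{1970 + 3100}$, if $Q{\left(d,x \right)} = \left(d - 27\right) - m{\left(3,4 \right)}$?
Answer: $\frac{1871}{5070} \approx 0.36903$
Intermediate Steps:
$m{\left(a,E \right)} = -2 + 6 E^{2}$ ($m{\left(a,E \right)} = -2 + 6 E E = -2 + 6 E^{2}$)
$Q{\left(d,x \right)} = -121 + d$ ($Q{\left(d,x \right)} = \left(d - 27\right) - \left(-2 + 6 \cdot 4^{2}\right) = \left(-27 + d\right) - \left(-2 + 6 \cdot 16\right) = \left(-27 + d\right) - \left(-2 + 96\right) = \left(-27 + d\right) - 94 = -121 + d$)
$\frac{Q{\left(-44,-11 \right)} + 2036}{1970 + 3100} = \frac{\left(-121 - 44\right) + 2036}{1970 + 3100} = \frac{-165 + 2036}{5070} = 1871 \cdot \frac{1}{5070} = \frac{1871}{5070}$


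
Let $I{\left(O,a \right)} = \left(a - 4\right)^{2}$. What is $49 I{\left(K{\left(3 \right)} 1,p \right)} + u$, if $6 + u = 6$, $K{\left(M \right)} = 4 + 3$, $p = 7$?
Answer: $441$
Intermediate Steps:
$K{\left(M \right)} = 7$
$u = 0$ ($u = -6 + 6 = 0$)
$I{\left(O,a \right)} = \left(-4 + a\right)^{2}$
$49 I{\left(K{\left(3 \right)} 1,p \right)} + u = 49 \left(-4 + 7\right)^{2} + 0 = 49 \cdot 3^{2} + 0 = 49 \cdot 9 + 0 = 441 + 0 = 441$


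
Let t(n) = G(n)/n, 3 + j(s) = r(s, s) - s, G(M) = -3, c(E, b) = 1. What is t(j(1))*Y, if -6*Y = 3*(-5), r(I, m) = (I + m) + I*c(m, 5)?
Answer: 15/2 ≈ 7.5000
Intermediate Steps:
r(I, m) = m + 2*I (r(I, m) = (I + m) + I*1 = (I + m) + I = m + 2*I)
j(s) = -3 + 2*s (j(s) = -3 + ((s + 2*s) - s) = -3 + (3*s - s) = -3 + 2*s)
t(n) = -3/n
Y = 5/2 (Y = -(-5)/2 = -⅙*(-15) = 5/2 ≈ 2.5000)
t(j(1))*Y = -3/(-3 + 2*1)*(5/2) = -3/(-3 + 2)*(5/2) = -3/(-1)*(5/2) = -3*(-1)*(5/2) = 3*(5/2) = 15/2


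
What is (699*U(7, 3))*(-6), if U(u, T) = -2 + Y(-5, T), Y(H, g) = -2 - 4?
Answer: 33552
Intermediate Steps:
Y(H, g) = -6
U(u, T) = -8 (U(u, T) = -2 - 6 = -8)
(699*U(7, 3))*(-6) = (699*(-8))*(-6) = -5592*(-6) = 33552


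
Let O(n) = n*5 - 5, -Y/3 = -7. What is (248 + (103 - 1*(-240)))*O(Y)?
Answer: 59100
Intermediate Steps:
Y = 21 (Y = -3*(-7) = 21)
O(n) = -5 + 5*n (O(n) = 5*n - 5 = -5 + 5*n)
(248 + (103 - 1*(-240)))*O(Y) = (248 + (103 - 1*(-240)))*(-5 + 5*21) = (248 + (103 + 240))*(-5 + 105) = (248 + 343)*100 = 591*100 = 59100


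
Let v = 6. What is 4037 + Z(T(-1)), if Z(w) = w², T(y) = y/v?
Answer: 145333/36 ≈ 4037.0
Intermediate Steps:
T(y) = y/6
4037 + Z(T(-1)) = 4037 + ((⅙)*(-1))² = 4037 + (-⅙)² = 4037 + 1/36 = 145333/36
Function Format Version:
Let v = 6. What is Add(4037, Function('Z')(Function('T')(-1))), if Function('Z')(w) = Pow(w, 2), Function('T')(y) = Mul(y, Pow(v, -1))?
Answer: Rational(145333, 36) ≈ 4037.0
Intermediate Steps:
Function('T')(y) = Mul(Rational(1, 6), y) (Function('T')(y) = Mul(y, Pow(6, -1)) = Mul(y, Rational(1, 6)) = Mul(Rational(1, 6), y))
Add(4037, Function('Z')(Function('T')(-1))) = Add(4037, Pow(Mul(Rational(1, 6), -1), 2)) = Add(4037, Pow(Rational(-1, 6), 2)) = Add(4037, Rational(1, 36)) = Rational(145333, 36)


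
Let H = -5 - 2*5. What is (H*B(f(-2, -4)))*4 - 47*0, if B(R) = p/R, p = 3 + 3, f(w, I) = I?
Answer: 90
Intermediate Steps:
p = 6
H = -15 (H = -5 - 10 = -15)
B(R) = 6/R
(H*B(f(-2, -4)))*4 - 47*0 = -90/(-4)*4 - 47*0 = -90*(-1)/4*4 + 0 = -15*(-3/2)*4 + 0 = (45/2)*4 + 0 = 90 + 0 = 90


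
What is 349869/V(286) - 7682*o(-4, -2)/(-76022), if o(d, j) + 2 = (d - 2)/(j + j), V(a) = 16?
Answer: 13298839831/608176 ≈ 21867.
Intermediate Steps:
o(d, j) = -2 + (-2 + d)/(2*j) (o(d, j) = -2 + (d - 2)/(j + j) = -2 + (-2 + d)/((2*j)) = -2 + (-2 + d)*(1/(2*j)) = -2 + (-2 + d)/(2*j))
349869/V(286) - 7682*o(-4, -2)/(-76022) = 349869/16 - 3841*(-2 - 4 - 4*(-2))/(-2)/(-76022) = 349869*(1/16) - 3841*(-1)*(-2 - 4 + 8)/2*(-1/76022) = 349869/16 - 3841*(-1)*2/2*(-1/76022) = 349869/16 - 7682*(-1/2)*(-1/76022) = 349869/16 + 3841*(-1/76022) = 349869/16 - 3841/76022 = 13298839831/608176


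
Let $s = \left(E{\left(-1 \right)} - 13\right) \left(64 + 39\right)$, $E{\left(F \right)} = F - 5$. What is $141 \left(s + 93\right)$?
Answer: $-262824$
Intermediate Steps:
$E{\left(F \right)} = -5 + F$
$s = -1957$ ($s = \left(\left(-5 - 1\right) - 13\right) \left(64 + 39\right) = \left(-6 - 13\right) 103 = \left(-19\right) 103 = -1957$)
$141 \left(s + 93\right) = 141 \left(-1957 + 93\right) = 141 \left(-1864\right) = -262824$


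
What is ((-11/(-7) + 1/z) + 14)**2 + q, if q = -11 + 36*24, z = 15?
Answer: 12100489/11025 ≈ 1097.6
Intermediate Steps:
q = 853 (q = -11 + 864 = 853)
((-11/(-7) + 1/z) + 14)**2 + q = ((-11/(-7) + 1/15) + 14)**2 + 853 = ((-11*(-1/7) + 1*(1/15)) + 14)**2 + 853 = ((11/7 + 1/15) + 14)**2 + 853 = (172/105 + 14)**2 + 853 = (1642/105)**2 + 853 = 2696164/11025 + 853 = 12100489/11025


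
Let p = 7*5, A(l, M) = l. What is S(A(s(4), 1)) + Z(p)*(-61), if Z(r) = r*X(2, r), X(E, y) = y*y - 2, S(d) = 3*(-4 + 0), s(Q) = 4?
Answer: -2611117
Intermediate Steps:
S(d) = -12 (S(d) = 3*(-4) = -12)
X(E, y) = -2 + y² (X(E, y) = y² - 2 = -2 + y²)
p = 35
Z(r) = r*(-2 + r²)
S(A(s(4), 1)) + Z(p)*(-61) = -12 + (35*(-2 + 35²))*(-61) = -12 + (35*(-2 + 1225))*(-61) = -12 + (35*1223)*(-61) = -12 + 42805*(-61) = -12 - 2611105 = -2611117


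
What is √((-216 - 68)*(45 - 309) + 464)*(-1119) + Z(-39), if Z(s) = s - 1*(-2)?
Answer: -37 - 4476*√4715 ≈ -3.0739e+5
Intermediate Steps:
Z(s) = 2 + s (Z(s) = s + 2 = 2 + s)
√((-216 - 68)*(45 - 309) + 464)*(-1119) + Z(-39) = √((-216 - 68)*(45 - 309) + 464)*(-1119) + (2 - 39) = √(-284*(-264) + 464)*(-1119) - 37 = √(74976 + 464)*(-1119) - 37 = √75440*(-1119) - 37 = (4*√4715)*(-1119) - 37 = -4476*√4715 - 37 = -37 - 4476*√4715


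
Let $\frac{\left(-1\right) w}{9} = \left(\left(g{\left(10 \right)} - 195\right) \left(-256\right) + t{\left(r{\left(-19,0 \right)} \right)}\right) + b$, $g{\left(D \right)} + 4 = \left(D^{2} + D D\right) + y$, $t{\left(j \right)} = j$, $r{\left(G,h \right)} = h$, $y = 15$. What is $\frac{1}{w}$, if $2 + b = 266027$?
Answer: $- \frac{1}{2357361} \approx -4.242 \cdot 10^{-7}$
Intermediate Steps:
$b = 266025$ ($b = -2 + 266027 = 266025$)
$g{\left(D \right)} = 11 + 2 D^{2}$ ($g{\left(D \right)} = -4 + \left(\left(D^{2} + D D\right) + 15\right) = -4 + \left(\left(D^{2} + D^{2}\right) + 15\right) = -4 + \left(2 D^{2} + 15\right) = -4 + \left(15 + 2 D^{2}\right) = 11 + 2 D^{2}$)
$w = -2357361$ ($w = - 9 \left(\left(\left(\left(11 + 2 \cdot 10^{2}\right) - 195\right) \left(-256\right) + 0\right) + 266025\right) = - 9 \left(\left(\left(\left(11 + 2 \cdot 100\right) - 195\right) \left(-256\right) + 0\right) + 266025\right) = - 9 \left(\left(\left(\left(11 + 200\right) - 195\right) \left(-256\right) + 0\right) + 266025\right) = - 9 \left(\left(\left(211 - 195\right) \left(-256\right) + 0\right) + 266025\right) = - 9 \left(\left(16 \left(-256\right) + 0\right) + 266025\right) = - 9 \left(\left(-4096 + 0\right) + 266025\right) = - 9 \left(-4096 + 266025\right) = \left(-9\right) 261929 = -2357361$)
$\frac{1}{w} = \frac{1}{-2357361} = - \frac{1}{2357361}$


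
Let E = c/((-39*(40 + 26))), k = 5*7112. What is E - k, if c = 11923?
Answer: -91543363/2574 ≈ -35565.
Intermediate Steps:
k = 35560
E = -11923/2574 (E = 11923/((-39*(40 + 26))) = 11923/((-39*66)) = 11923/(-2574) = 11923*(-1/2574) = -11923/2574 ≈ -4.6321)
E - k = -11923/2574 - 1*35560 = -11923/2574 - 35560 = -91543363/2574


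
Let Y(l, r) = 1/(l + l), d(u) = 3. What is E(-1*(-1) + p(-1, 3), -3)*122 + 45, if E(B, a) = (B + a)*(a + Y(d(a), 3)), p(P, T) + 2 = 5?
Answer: -902/3 ≈ -300.67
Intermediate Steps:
p(P, T) = 3 (p(P, T) = -2 + 5 = 3)
Y(l, r) = 1/(2*l)
E(B, a) = (1/6 + a)*(B + a) (E(B, a) = (B + a)*(a + (1/2)/3) = (B + a)*(a + (1/2)*(1/3)) = (B + a)*(a + 1/6) = (B + a)*(1/6 + a) = (1/6 + a)*(B + a))
E(-1*(-1) + p(-1, 3), -3)*122 + 45 = ((-3)**2 + (-1*(-1) + 3)/6 + (1/6)*(-3) + (-1*(-1) + 3)*(-3))*122 + 45 = (9 + (1 + 3)/6 - 1/2 + (1 + 3)*(-3))*122 + 45 = (9 + (1/6)*4 - 1/2 + 4*(-3))*122 + 45 = (9 + 2/3 - 1/2 - 12)*122 + 45 = -17/6*122 + 45 = -1037/3 + 45 = -902/3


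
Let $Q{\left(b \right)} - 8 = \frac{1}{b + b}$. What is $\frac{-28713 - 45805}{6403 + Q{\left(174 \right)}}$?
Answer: $- \frac{25932264}{2231029} \approx -11.623$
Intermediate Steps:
$Q{\left(b \right)} = 8 + \frac{1}{2 b}$ ($Q{\left(b \right)} = 8 + \frac{1}{b + b} = 8 + \frac{1}{2 b}$)
$\frac{-28713 - 45805}{6403 + Q{\left(174 \right)}} = \frac{-28713 - 45805}{6403 + \left(8 + \frac{1}{2 \cdot 174}\right)} = - \frac{74518}{6403 + \left(8 + \frac{1}{2} \cdot \frac{1}{174}\right)} = - \frac{74518}{6403 + \left(8 + \frac{1}{348}\right)} = - \frac{74518}{6403 + \frac{2785}{348}} = - \frac{74518}{\frac{2231029}{348}} = \left(-74518\right) \frac{348}{2231029} = - \frac{25932264}{2231029}$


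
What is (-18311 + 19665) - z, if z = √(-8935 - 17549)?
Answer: 1354 - 2*I*√6621 ≈ 1354.0 - 162.74*I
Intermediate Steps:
z = 2*I*√6621 (z = √(-26484) = 2*I*√6621 ≈ 162.74*I)
(-18311 + 19665) - z = (-18311 + 19665) - 2*I*√6621 = 1354 - 2*I*√6621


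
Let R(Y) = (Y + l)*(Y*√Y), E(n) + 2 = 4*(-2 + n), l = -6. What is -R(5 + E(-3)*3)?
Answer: -4087*I*√61 ≈ -31921.0*I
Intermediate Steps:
E(n) = -10 + 4*n (E(n) = -2 + 4*(-2 + n) = -2 + (-8 + 4*n) = -10 + 4*n)
R(Y) = Y^(3/2)*(-6 + Y) (R(Y) = (Y - 6)*(Y*√Y) = (-6 + Y)*Y^(3/2) = Y^(3/2)*(-6 + Y))
-R(5 + E(-3)*3) = -(5 + (-10 + 4*(-3))*3)^(3/2)*(-6 + (5 + (-10 + 4*(-3))*3)) = -(5 + (-10 - 12)*3)^(3/2)*(-6 + (5 + (-10 - 12)*3)) = -(5 - 22*3)^(3/2)*(-6 + (5 - 22*3)) = -(5 - 66)^(3/2)*(-6 + (5 - 66)) = -(-61)^(3/2)*(-6 - 61) = -(-61*I*√61)*(-67) = -4087*I*√61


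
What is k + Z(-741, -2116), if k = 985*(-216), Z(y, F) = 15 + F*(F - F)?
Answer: -212745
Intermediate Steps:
Z(y, F) = 15 (Z(y, F) = 15 + F*0 = 15 + 0 = 15)
k = -212760
k + Z(-741, -2116) = -212760 + 15 = -212745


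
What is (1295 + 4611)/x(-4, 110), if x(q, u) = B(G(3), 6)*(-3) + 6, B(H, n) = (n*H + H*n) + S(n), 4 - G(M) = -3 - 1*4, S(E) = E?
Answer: -2953/204 ≈ -14.475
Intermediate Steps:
G(M) = 11 (G(M) = 4 - (-3 - 1*4) = 4 - (-3 - 4) = 4 - 1*(-7) = 4 + 7 = 11)
B(H, n) = n + 2*H*n (B(H, n) = (n*H + H*n) + n = (H*n + H*n) + n = 2*H*n + n = n + 2*H*n)
x(q, u) = -408 (x(q, u) = (6*(1 + 2*11))*(-3) + 6 = (6*(1 + 22))*(-3) + 6 = (6*23)*(-3) + 6 = 138*(-3) + 6 = -414 + 6 = -408)
(1295 + 4611)/x(-4, 110) = (1295 + 4611)/(-408) = 5906*(-1/408) = -2953/204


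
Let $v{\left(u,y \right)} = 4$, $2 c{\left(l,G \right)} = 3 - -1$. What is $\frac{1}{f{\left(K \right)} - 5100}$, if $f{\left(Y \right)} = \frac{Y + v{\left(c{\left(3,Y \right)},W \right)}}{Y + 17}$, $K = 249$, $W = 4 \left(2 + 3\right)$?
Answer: $- \frac{266}{1356347} \approx -0.00019612$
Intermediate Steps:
$W = 20$ ($W = 4 \cdot 5 = 20$)
$c{\left(l,G \right)} = 2$ ($c{\left(l,G \right)} = \frac{3 - -1}{2} = \frac{3 + 1}{2} = \frac{1}{2} \cdot 4 = 2$)
$f{\left(Y \right)} = \frac{4 + Y}{17 + Y}$ ($f{\left(Y \right)} = \frac{Y + 4}{Y + 17} = \frac{4 + Y}{17 + Y}$)
$\frac{1}{f{\left(K \right)} - 5100} = \frac{1}{\frac{4 + 249}{17 + 249} - 5100} = \frac{1}{\frac{1}{266} \cdot 253 - 5100} = \frac{1}{\frac{253}{266} - 5100} = \frac{1}{- \frac{1356347}{266}} = - \frac{266}{1356347}$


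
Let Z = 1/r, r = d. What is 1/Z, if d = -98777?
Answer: -98777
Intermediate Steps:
r = -98777
Z = -1/98777 (Z = 1/(-98777) = -1/98777 ≈ -1.0124e-5)
1/Z = 1/(-1/98777) = -98777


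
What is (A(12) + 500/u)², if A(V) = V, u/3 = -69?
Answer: 3936256/42849 ≈ 91.863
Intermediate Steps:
u = -207 (u = 3*(-69) = -207)
(A(12) + 500/u)² = (12 + 500/(-207))² = (12 + 500*(-1/207))² = (12 - 500/207)² = (1984/207)² = 3936256/42849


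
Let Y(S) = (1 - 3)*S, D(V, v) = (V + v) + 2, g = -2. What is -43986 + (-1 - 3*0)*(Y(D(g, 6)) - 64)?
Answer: -43910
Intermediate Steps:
D(V, v) = 2 + V + v
Y(S) = -2*S
-43986 + (-1 - 3*0)*(Y(D(g, 6)) - 64) = -43986 + (-1 - 3*0)*(-2*(2 - 2 + 6) - 64) = -43986 + (-1 + 0)*(-2*6 - 64) = -43986 - (-12 - 64) = -43986 - 1*(-76) = -43986 + 76 = -43910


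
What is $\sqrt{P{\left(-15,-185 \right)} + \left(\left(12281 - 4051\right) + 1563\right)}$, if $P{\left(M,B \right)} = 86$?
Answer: $\sqrt{9879} \approx 99.393$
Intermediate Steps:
$\sqrt{P{\left(-15,-185 \right)} + \left(\left(12281 - 4051\right) + 1563\right)} = \sqrt{86 + \left(\left(12281 - 4051\right) + 1563\right)} = \sqrt{86 + \left(8230 + 1563\right)} = \sqrt{86 + 9793} = \sqrt{9879}$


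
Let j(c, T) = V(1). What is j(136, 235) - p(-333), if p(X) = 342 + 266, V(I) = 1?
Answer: -607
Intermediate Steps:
j(c, T) = 1
p(X) = 608
j(136, 235) - p(-333) = 1 - 1*608 = 1 - 608 = -607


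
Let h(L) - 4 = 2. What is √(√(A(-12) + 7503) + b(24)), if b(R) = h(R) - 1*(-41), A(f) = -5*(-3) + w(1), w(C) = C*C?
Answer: √(47 + √7519) ≈ 11.563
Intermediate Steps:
h(L) = 6 (h(L) = 4 + 2 = 6)
w(C) = C²
A(f) = 16 (A(f) = -5*(-3) + 1² = 15 + 1 = 16)
b(R) = 47 (b(R) = 6 - 1*(-41) = 6 + 41 = 47)
√(√(A(-12) + 7503) + b(24)) = √(√(16 + 7503) + 47) = √(√7519 + 47) = √(47 + √7519)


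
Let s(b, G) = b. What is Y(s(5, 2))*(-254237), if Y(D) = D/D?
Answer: -254237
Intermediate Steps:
Y(D) = 1
Y(s(5, 2))*(-254237) = 1*(-254237) = -254237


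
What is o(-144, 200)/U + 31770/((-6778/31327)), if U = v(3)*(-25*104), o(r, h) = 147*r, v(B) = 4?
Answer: -323454623103/2202850 ≈ -1.4683e+5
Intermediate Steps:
U = -10400 (U = 4*(-25*104) = 4*(-2600) = -10400)
o(-144, 200)/U + 31770/((-6778/31327)) = (147*(-144))/(-10400) + 31770/((-6778/31327)) = -21168*(-1/10400) + 31770/((-6778*1/31327)) = 1323/650 + 31770/(-6778/31327) = 1323/650 + 31770*(-31327/6778) = 1323/650 - 497629395/3389 = -323454623103/2202850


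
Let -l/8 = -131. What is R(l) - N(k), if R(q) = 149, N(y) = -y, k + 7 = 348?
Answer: 490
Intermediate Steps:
k = 341 (k = -7 + 348 = 341)
l = 1048 (l = -8*(-131) = 1048)
R(l) - N(k) = 149 - (-1)*341 = 149 - 1*(-341) = 149 + 341 = 490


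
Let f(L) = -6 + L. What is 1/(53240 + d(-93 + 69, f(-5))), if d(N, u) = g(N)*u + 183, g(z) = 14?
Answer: 1/53269 ≈ 1.8773e-5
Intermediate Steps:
d(N, u) = 183 + 14*u (d(N, u) = 14*u + 183 = 183 + 14*u)
1/(53240 + d(-93 + 69, f(-5))) = 1/(53240 + (183 + 14*(-6 - 5))) = 1/(53240 + (183 + 14*(-11))) = 1/(53240 + (183 - 154)) = 1/(53240 + 29) = 1/53269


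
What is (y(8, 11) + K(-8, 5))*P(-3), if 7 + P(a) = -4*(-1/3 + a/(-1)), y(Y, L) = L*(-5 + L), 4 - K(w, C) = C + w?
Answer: -3869/3 ≈ -1289.7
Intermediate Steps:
K(w, C) = 4 - C - w (K(w, C) = 4 - (C + w) = 4 + (-C - w) = 4 - C - w)
P(a) = -17/3 + 4*a (P(a) = -7 - 4*(-1/3 + a/(-1)) = -7 - 4*(-1*⅓ + a*(-1)) = -7 - 4*(-⅓ - a) = -7 + (4/3 + 4*a) = -17/3 + 4*a)
(y(8, 11) + K(-8, 5))*P(-3) = (11*(-5 + 11) + (4 - 1*5 - 1*(-8)))*(-17/3 + 4*(-3)) = (11*6 + (4 - 5 + 8))*(-17/3 - 12) = (66 + 7)*(-53/3) = 73*(-53/3) = -3869/3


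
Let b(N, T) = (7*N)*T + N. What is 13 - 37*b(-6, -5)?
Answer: -7535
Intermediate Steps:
b(N, T) = N + 7*N*T (b(N, T) = 7*N*T + N = N + 7*N*T)
13 - 37*b(-6, -5) = 13 - (-222)*(1 + 7*(-5)) = 13 - (-222)*(1 - 35) = 13 - (-222)*(-34) = 13 - 37*204 = 13 - 7548 = -7535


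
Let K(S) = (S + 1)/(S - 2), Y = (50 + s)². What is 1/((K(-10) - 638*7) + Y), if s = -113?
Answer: -4/1985 ≈ -0.0020151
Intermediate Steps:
Y = 3969 (Y = (50 - 113)² = (-63)² = 3969)
K(S) = (1 + S)/(-2 + S)
1/((K(-10) - 638*7) + Y) = 1/(((1 - 10)/(-2 - 10) - 638*7) + 3969) = 1/((-9/(-12) - 58*77) + 3969) = 1/((-1/12*(-9) - 4466) + 3969) = 1/((¾ - 4466) + 3969) = 1/(-17861/4 + 3969) = 1/(-1985/4) = -4/1985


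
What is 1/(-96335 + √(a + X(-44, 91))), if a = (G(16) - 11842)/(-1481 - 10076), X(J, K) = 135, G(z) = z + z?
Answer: -222668719/21450790730464 - √18167661785/107253953652320 ≈ -1.0382e-5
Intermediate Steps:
G(z) = 2*z
a = 11810/11557 (a = (2*16 - 11842)/(-1481 - 10076) = (32 - 11842)/(-11557) = -11810*(-1/11557) = 11810/11557 ≈ 1.0219)
1/(-96335 + √(a + X(-44, 91))) = 1/(-96335 + √(11810/11557 + 135)) = 1/(-96335 + √(1572005/11557)) = 1/(-96335 + √18167661785/11557)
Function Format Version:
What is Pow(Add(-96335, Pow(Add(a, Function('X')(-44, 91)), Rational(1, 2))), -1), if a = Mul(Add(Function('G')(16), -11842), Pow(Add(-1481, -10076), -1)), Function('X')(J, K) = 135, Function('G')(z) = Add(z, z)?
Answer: Add(Rational(-222668719, 21450790730464), Mul(Rational(-1, 107253953652320), Pow(18167661785, Rational(1, 2)))) ≈ -1.0382e-5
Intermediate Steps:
Function('G')(z) = Mul(2, z)
a = Rational(11810, 11557) (a = Mul(Add(Mul(2, 16), -11842), Pow(Add(-1481, -10076), -1)) = Mul(Add(32, -11842), Pow(-11557, -1)) = Mul(-11810, Rational(-1, 11557)) = Rational(11810, 11557) ≈ 1.0219)
Pow(Add(-96335, Pow(Add(a, Function('X')(-44, 91)), Rational(1, 2))), -1) = Pow(Add(-96335, Pow(Add(Rational(11810, 11557), 135), Rational(1, 2))), -1) = Pow(Add(-96335, Pow(Rational(1572005, 11557), Rational(1, 2))), -1) = Pow(Add(-96335, Mul(Rational(1, 11557), Pow(18167661785, Rational(1, 2)))), -1)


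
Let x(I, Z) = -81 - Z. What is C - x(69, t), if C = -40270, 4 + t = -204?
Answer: -40397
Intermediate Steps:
t = -208 (t = -4 - 204 = -208)
C - x(69, t) = -40270 - (-81 - 1*(-208)) = -40270 - (-81 + 208) = -40270 - 1*127 = -40270 - 127 = -40397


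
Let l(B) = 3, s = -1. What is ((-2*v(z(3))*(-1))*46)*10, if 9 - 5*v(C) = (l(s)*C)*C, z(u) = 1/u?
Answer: 4784/3 ≈ 1594.7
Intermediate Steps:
v(C) = 9/5 - 3*C**2/5 (v(C) = 9/5 - 3*C*C/5 = 9/5 - 3*C**2/5)
((-2*v(z(3))*(-1))*46)*10 = ((-2*(9/5 - 3*(1/3)**2/5)*(-1))*46)*10 = ((-2*(9/5 - 3/5*1/9)*(-1))*46)*10 = ((-2*(9/5 - 1/15)*(-1))*46)*10 = ((-2*26/15*(-1))*46)*10 = (-52/15*(-1)*46)*10 = ((52/15)*46)*10 = (2392/15)*10 = 4784/3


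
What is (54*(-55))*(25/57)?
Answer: -24750/19 ≈ -1302.6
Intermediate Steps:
(54*(-55))*(25/57) = -74250/57 = -2970*25/57 = -24750/19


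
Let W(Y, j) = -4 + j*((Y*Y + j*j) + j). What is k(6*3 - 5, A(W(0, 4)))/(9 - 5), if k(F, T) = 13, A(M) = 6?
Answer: 13/4 ≈ 3.2500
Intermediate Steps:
W(Y, j) = -4 + j*(j + Y**2 + j**2) (W(Y, j) = -4 + j*((Y**2 + j**2) + j) = -4 + j*(j + Y**2 + j**2))
k(6*3 - 5, A(W(0, 4)))/(9 - 5) = 13/(9 - 5) = 13/4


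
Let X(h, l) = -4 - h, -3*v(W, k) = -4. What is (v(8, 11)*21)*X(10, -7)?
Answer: -392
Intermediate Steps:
v(W, k) = 4/3 (v(W, k) = -⅓*(-4) = 4/3)
(v(8, 11)*21)*X(10, -7) = ((4/3)*21)*(-4 - 1*10) = 28*(-4 - 10) = 28*(-14) = -392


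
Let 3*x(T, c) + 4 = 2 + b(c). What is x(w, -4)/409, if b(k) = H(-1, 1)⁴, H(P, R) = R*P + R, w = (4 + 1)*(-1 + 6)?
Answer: -2/1227 ≈ -0.0016300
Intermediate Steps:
w = 25 (w = 5*5 = 25)
H(P, R) = R + P*R (H(P, R) = P*R + R = R + P*R)
b(k) = 0 (b(k) = (1*(1 - 1))⁴ = (1*0)⁴ = 0⁴ = 0)
x(T, c) = -⅔ (x(T, c) = -4/3 + (2 + 0)/3 = -4/3 + (⅓)*2 = -4/3 + ⅔ = -⅔)
x(w, -4)/409 = -⅔/409 = -⅔*1/409 = -2/1227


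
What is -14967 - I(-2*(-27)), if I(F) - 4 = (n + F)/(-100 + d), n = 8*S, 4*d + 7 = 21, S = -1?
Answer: -2889311/193 ≈ -14971.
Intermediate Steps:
d = 7/2 (d = -7/4 + (¼)*21 = -7/4 + 21/4 = 7/2 ≈ 3.5000)
n = -8 (n = 8*(-1) = -8)
I(F) = 788/193 - 2*F/193 (I(F) = 4 + (-8 + F)/(-100 + 7/2) = 4 + (-8 + F)/(-193/2) = 4 + (-8 + F)*(-2/193) = 4 + (16/193 - 2*F/193) = 788/193 - 2*F/193)
-14967 - I(-2*(-27)) = -14967 - (788/193 - (-4)*(-27)/193) = -14967 - (788/193 - 2/193*54) = -14967 - (788/193 - 108/193) = -14967 - 1*680/193 = -14967 - 680/193 = -2889311/193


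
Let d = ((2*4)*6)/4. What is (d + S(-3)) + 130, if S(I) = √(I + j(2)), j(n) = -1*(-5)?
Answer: 142 + √2 ≈ 143.41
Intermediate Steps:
j(n) = 5
S(I) = √(5 + I) (S(I) = √(I + 5) = √(5 + I))
d = 12 (d = (8*6)*(¼) = 48*(¼) = 12)
(d + S(-3)) + 130 = (12 + √(5 - 3)) + 130 = (12 + √2) + 130 = 142 + √2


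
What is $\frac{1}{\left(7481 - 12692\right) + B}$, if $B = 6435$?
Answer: $\frac{1}{1224} \approx 0.00081699$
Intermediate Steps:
$\frac{1}{\left(7481 - 12692\right) + B} = \frac{1}{\left(7481 - 12692\right) + 6435} = \frac{1}{-5211 + 6435} = \frac{1}{1224}$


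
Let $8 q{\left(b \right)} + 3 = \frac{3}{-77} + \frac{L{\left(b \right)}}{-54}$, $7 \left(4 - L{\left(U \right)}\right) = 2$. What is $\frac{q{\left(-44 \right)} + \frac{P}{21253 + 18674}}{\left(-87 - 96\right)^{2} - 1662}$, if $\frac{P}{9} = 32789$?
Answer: $\frac{221435785}{1006439250168} \approx 0.00022002$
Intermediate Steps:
$P = 295101$ ($P = 9 \cdot 32789 = 295101$)
$L{\left(U \right)} = \frac{26}{7}$ ($L{\left(U \right)} = 4 - \frac{2}{7} = \frac{26}{7}$)
$q{\left(b \right)} = - \frac{923}{2376}$ ($q{\left(b \right)} = - \frac{3}{8} + \frac{\frac{3}{-77} + \frac{26}{7 \left(-54\right)}}{8} = - \frac{3}{8} + \frac{3 \left(- \frac{1}{77}\right) + \frac{26}{7} \left(- \frac{1}{54}\right)}{8} = - \frac{3}{8} + \frac{- \frac{3}{77} - \frac{13}{189}}{8} = - \frac{3}{8} + \frac{1}{8} \left(- \frac{32}{297}\right) = - \frac{3}{8} - \frac{4}{297} = - \frac{923}{2376}$)
$\frac{q{\left(-44 \right)} + \frac{P}{21253 + 18674}}{\left(-87 - 96\right)^{2} - 1662} = \frac{- \frac{923}{2376} + \frac{295101}{21253 + 18674}}{\left(-87 - 96\right)^{2} - 1662} = \frac{- \frac{923}{2376} + \frac{295101}{39927}}{\left(-183\right)^{2} - 1662} = \frac{- \frac{923}{2376} + 295101 \cdot \frac{1}{39927}}{33489 - 1662} = \frac{- \frac{923}{2376} + \frac{98367}{13309}}{31827} = \frac{221435785}{31622184} \cdot \frac{1}{31827} = \frac{221435785}{1006439250168}$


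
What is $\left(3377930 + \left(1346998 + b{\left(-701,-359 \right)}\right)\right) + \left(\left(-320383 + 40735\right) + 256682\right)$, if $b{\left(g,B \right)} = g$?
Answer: $4701261$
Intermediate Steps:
$\left(3377930 + \left(1346998 + b{\left(-701,-359 \right)}\right)\right) + \left(\left(-320383 + 40735\right) + 256682\right) = \left(3377930 + \left(1346998 - 701\right)\right) + \left(\left(-320383 + 40735\right) + 256682\right) = \left(3377930 + 1346297\right) + \left(-279648 + 256682\right) = 4724227 - 22966 = 4701261$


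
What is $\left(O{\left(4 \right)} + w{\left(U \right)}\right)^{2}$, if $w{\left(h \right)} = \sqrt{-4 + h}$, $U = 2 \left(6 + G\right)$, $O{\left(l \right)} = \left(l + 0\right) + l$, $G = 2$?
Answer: $76 + 32 \sqrt{3} \approx 131.43$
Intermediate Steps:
$O{\left(l \right)} = 2 l$ ($O{\left(l \right)} = l + l = 2 l$)
$U = 16$ ($U = 2 \left(6 + 2\right) = 2 \cdot 8 = 16$)
$\left(O{\left(4 \right)} + w{\left(U \right)}\right)^{2} = \left(2 \cdot 4 + \sqrt{-4 + 16}\right)^{2} = \left(8 + \sqrt{12}\right)^{2} = \left(8 + 2 \sqrt{3}\right)^{2}$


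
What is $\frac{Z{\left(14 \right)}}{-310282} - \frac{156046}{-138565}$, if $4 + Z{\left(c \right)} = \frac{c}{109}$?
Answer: $\frac{1455501753}{1292435345} \approx 1.1262$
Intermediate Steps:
$Z{\left(c \right)} = -4 + \frac{c}{109}$
$\frac{Z{\left(14 \right)}}{-310282} - \frac{156046}{-138565} = \frac{-4 + \frac{1}{109} \cdot 14}{-310282} - \frac{156046}{-138565} = \left(-4 + \frac{14}{109}\right) \left(- \frac{1}{310282}\right) - - \frac{156046}{138565} = \left(- \frac{422}{109}\right) \left(- \frac{1}{310282}\right) + \frac{156046}{138565} = \frac{211}{16910369} + \frac{156046}{138565} = \frac{1455501753}{1292435345}$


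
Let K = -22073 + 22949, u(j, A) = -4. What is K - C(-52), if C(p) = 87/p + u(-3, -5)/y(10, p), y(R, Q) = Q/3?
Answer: 45627/52 ≈ 877.44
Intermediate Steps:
K = 876
y(R, Q) = Q/3 (y(R, Q) = Q*(⅓) = Q/3)
C(p) = 75/p (C(p) = 87/p - 4*3/p = 87/p - 12/p = 75/p)
K - C(-52) = 876 - 75/(-52) = 876 - 75*(-1)/52 = 876 - 1*(-75/52) = 876 + 75/52 = 45627/52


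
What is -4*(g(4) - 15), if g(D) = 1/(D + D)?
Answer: 119/2 ≈ 59.500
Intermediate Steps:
g(D) = 1/(2*D)
-4*(g(4) - 15) = -4*((½)/4 - 15) = -4*((½)*(¼) - 15) = -4*(⅛ - 15) = -4*(-119/8) = 119/2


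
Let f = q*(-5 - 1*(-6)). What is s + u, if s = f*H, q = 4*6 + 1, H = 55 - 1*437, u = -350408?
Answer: -359958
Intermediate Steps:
H = -382 (H = 55 - 437 = -382)
q = 25 (q = 24 + 1 = 25)
f = 25 (f = 25*(-5 - 1*(-6)) = 25*(-5 + 6) = 25*1 = 25)
s = -9550 (s = 25*(-382) = -9550)
s + u = -9550 - 350408 = -359958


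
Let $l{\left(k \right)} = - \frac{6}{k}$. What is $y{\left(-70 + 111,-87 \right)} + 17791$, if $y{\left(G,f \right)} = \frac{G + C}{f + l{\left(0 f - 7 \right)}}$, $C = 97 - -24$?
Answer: $\frac{1191871}{67} \approx 17789.0$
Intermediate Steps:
$C = 121$ ($C = 97 + 24 = 121$)
$y{\left(G,f \right)} = \frac{121 + G}{\frac{6}{7} + f}$ ($y{\left(G,f \right)} = \frac{G + 121}{f - \frac{6}{0 f - 7}} = \frac{121 + G}{f - \frac{6}{0 - 7}} = \frac{121 + G}{f - \frac{6}{-7}} = \frac{121 + G}{f - - \frac{6}{7}} = \frac{121 + G}{f + \frac{6}{7}} = \frac{121 + G}{\frac{6}{7} + f}$)
$y{\left(-70 + 111,-87 \right)} + 17791 = \frac{7 \left(121 + \left(-70 + 111\right)\right)}{6 + 7 \left(-87\right)} + 17791 = \frac{7 \left(121 + 41\right)}{6 - 609} + 17791 = 7 \frac{1}{-603} \cdot 162 + 17791 = 7 \left(- \frac{1}{603}\right) 162 + 17791 = - \frac{126}{67} + 17791 = \frac{1191871}{67}$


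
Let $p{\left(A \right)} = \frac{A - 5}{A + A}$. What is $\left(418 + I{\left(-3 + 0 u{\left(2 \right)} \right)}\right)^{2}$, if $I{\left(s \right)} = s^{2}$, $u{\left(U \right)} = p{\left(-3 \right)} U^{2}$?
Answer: $182329$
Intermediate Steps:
$p{\left(A \right)} = \frac{-5 + A}{2 A}$
$u{\left(U \right)} = \frac{4 U^{2}}{3}$ ($u{\left(U \right)} = \frac{-5 - 3}{2 \left(-3\right)} U^{2} = \frac{1}{2} \left(- \frac{1}{3}\right) \left(-8\right) U^{2} = \frac{4 U^{2}}{3}$)
$\left(418 + I{\left(-3 + 0 u{\left(2 \right)} \right)}\right)^{2} = \left(418 + \left(-3 + 0 \frac{4 \cdot 2^{2}}{3}\right)^{2}\right)^{2} = \left(418 + \left(-3 + 0 \cdot \frac{4}{3} \cdot 4\right)^{2}\right)^{2} = \left(418 + \left(-3 + 0 \cdot \frac{16}{3}\right)^{2}\right)^{2} = \left(418 + \left(-3 + 0\right)^{2}\right)^{2} = \left(418 + \left(-3\right)^{2}\right)^{2} = \left(418 + 9\right)^{2} = 427^{2} = 182329$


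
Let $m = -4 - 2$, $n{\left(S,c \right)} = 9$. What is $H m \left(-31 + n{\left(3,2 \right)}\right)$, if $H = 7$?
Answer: $924$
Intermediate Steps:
$m = -6$
$H m \left(-31 + n{\left(3,2 \right)}\right) = 7 \left(-6\right) \left(-31 + 9\right) = \left(-42\right) \left(-22\right) = 924$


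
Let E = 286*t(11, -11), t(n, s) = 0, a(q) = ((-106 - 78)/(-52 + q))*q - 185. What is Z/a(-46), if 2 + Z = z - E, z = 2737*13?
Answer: -1743371/13297 ≈ -131.11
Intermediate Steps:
a(q) = -185 - 184*q/(-52 + q) (a(q) = (-184/(-52 + q))*q - 185 = -184*q/(-52 + q) - 185 = -185 - 184*q/(-52 + q))
E = 0 (E = 286*0 = 0)
z = 35581
Z = 35579 (Z = -2 + (35581 - 1*0) = -2 + (35581 + 0) = -2 + 35581 = 35579)
Z/a(-46) = 35579/(((9620 - 369*(-46))/(-52 - 46))) = 35579/(((9620 + 16974)/(-98))) = 35579/((-1/98*26594)) = 35579/(-13297/49) = 35579*(-49/13297) = -1743371/13297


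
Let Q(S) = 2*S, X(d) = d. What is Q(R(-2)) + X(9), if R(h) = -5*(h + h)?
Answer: 49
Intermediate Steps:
R(h) = -10*h
Q(R(-2)) + X(9) = 2*(-10*(-2)) + 9 = 2*20 + 9 = 40 + 9 = 49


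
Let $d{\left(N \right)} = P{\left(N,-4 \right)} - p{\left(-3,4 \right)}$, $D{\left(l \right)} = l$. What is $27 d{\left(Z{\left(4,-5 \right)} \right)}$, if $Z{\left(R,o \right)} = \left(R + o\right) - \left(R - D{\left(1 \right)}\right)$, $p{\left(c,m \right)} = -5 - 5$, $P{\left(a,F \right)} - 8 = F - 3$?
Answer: $297$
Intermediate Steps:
$P{\left(a,F \right)} = 5 + F$ ($P{\left(a,F \right)} = 8 + \left(F - 3\right) = 8 + \left(-3 + F\right) = 5 + F$)
$p{\left(c,m \right)} = -10$ ($p{\left(c,m \right)} = -5 - 5 = -10$)
$Z{\left(R,o \right)} = 1 + o$ ($Z{\left(R,o \right)} = \left(R + o\right) - \left(-1 + R\right) = 1 + o$)
$d{\left(N \right)} = 11$ ($d{\left(N \right)} = \left(5 - 4\right) - -10 = 1 + 10 = 11$)
$27 d{\left(Z{\left(4,-5 \right)} \right)} = 27 \cdot 11 = 297$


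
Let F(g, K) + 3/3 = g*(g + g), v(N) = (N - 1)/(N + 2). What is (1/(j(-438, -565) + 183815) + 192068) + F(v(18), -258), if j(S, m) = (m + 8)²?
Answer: 2372352605287/12351600 ≈ 1.9207e+5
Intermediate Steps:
j(S, m) = (8 + m)²
v(N) = (-1 + N)/(2 + N)
F(g, K) = -1 + 2*g² (F(g, K) = -1 + g*(g + g) = -1 + g*(2*g) = -1 + 2*g²)
(1/(j(-438, -565) + 183815) + 192068) + F(v(18), -258) = (1/((8 - 565)² + 183815) + 192068) + (-1 + 2*((-1 + 18)/(2 + 18))²) = (1/((-557)² + 183815) + 192068) + (-1 + 2*(17/20)²) = (1/(310249 + 183815) + 192068) + (-1 + 2*((1/20)*17)²) = (1/494064 + 192068) + (-1 + 2*(17/20)²) = (1/494064 + 192068) + (-1 + 2*(289/400)) = 94893884353/494064 + (-1 + 289/200) = 94893884353/494064 + 89/200 = 2372352605287/12351600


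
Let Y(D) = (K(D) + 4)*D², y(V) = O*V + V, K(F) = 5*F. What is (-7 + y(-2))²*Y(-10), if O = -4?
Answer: -4600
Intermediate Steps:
y(V) = -3*V (y(V) = -4*V + V = -3*V)
Y(D) = D²*(4 + 5*D) (Y(D) = (5*D + 4)*D² = (4 + 5*D)*D² = D²*(4 + 5*D))
(-7 + y(-2))²*Y(-10) = (-7 - 3*(-2))²*((-10)²*(4 + 5*(-10))) = (-7 + 6)²*(100*(4 - 50)) = (-1)²*(100*(-46)) = 1*(-4600) = -4600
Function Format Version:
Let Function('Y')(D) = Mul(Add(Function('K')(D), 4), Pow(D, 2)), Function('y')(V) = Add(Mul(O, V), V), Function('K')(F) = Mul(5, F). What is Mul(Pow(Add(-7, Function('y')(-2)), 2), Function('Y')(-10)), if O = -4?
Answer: -4600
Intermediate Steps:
Function('y')(V) = Mul(-3, V) (Function('y')(V) = Add(Mul(-4, V), V) = Mul(-3, V))
Function('Y')(D) = Mul(Pow(D, 2), Add(4, Mul(5, D))) (Function('Y')(D) = Mul(Add(Mul(5, D), 4), Pow(D, 2)) = Mul(Add(4, Mul(5, D)), Pow(D, 2)) = Mul(Pow(D, 2), Add(4, Mul(5, D))))
Mul(Pow(Add(-7, Function('y')(-2)), 2), Function('Y')(-10)) = Mul(Pow(Add(-7, Mul(-3, -2)), 2), Mul(Pow(-10, 2), Add(4, Mul(5, -10)))) = Mul(Pow(Add(-7, 6), 2), Mul(100, Add(4, -50))) = Mul(Pow(-1, 2), Mul(100, -46)) = Mul(1, -4600) = -4600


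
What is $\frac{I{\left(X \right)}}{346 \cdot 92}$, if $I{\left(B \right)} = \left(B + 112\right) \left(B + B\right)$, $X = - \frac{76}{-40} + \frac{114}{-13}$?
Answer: $- \frac{70547}{1554800} \approx -0.045374$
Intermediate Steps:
$X = - \frac{893}{130}$ ($X = \left(-76\right) \left(- \frac{1}{40}\right) + 114 \left(- \frac{1}{13}\right) = \frac{19}{10} - \frac{114}{13} = - \frac{893}{130} \approx -6.8692$)
$I{\left(B \right)} = 2 B \left(112 + B\right)$ ($I{\left(B \right)} = \left(112 + B\right) 2 B = 2 B \left(112 + B\right)$)
$\frac{I{\left(X \right)}}{346 \cdot 92} = \frac{2 \left(- \frac{893}{130}\right) \left(112 - \frac{893}{130}\right)}{346 \cdot 92} = \frac{2 \left(- \frac{893}{130}\right) \frac{13667}{130}}{31832} = \left(- \frac{12204631}{8450}\right) \frac{1}{31832} = - \frac{70547}{1554800}$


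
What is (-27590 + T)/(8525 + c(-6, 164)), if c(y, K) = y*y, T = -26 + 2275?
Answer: -25341/8561 ≈ -2.9601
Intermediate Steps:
T = 2249
c(y, K) = y²
(-27590 + T)/(8525 + c(-6, 164)) = (-27590 + 2249)/(8525 + (-6)²) = -25341/(8525 + 36) = -25341/8561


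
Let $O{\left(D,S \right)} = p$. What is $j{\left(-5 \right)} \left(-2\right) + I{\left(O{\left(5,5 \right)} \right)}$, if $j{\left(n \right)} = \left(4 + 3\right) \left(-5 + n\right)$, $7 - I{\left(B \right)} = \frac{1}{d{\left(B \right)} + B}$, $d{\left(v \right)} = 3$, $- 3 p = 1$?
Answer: $\frac{1173}{8} \approx 146.63$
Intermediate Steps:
$p = - \frac{1}{3}$ ($p = \left(- \frac{1}{3}\right) 1 = - \frac{1}{3} \approx -0.33333$)
$O{\left(D,S \right)} = - \frac{1}{3}$
$I{\left(B \right)} = 7 - \frac{1}{3 + B}$
$j{\left(n \right)} = -35 + 7 n$ ($j{\left(n \right)} = 7 \left(-5 + n\right) = -35 + 7 n$)
$j{\left(-5 \right)} \left(-2\right) + I{\left(O{\left(5,5 \right)} \right)} = \left(-35 + 7 \left(-5\right)\right) \left(-2\right) + \frac{20 + 7 \left(- \frac{1}{3}\right)}{3 - \frac{1}{3}} = \left(-35 - 35\right) \left(-2\right) + \frac{20 - \frac{7}{3}}{\frac{8}{3}} = \left(-70\right) \left(-2\right) + \frac{3}{8} \cdot \frac{53}{3} = 140 + \frac{53}{8} = \frac{1173}{8}$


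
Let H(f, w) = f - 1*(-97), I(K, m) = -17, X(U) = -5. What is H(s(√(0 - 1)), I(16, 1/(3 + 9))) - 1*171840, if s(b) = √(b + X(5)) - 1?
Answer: -171744 + √(-5 + I) ≈ -1.7174e+5 + 2.2471*I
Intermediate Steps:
s(b) = -1 + √(-5 + b) (s(b) = √(b - 5) - 1 = √(-5 + b) - 1 = -1 + √(-5 + b))
H(f, w) = 97 + f (H(f, w) = f + 97 = 97 + f)
H(s(√(0 - 1)), I(16, 1/(3 + 9))) - 1*171840 = (97 + (-1 + √(-5 + √(0 - 1)))) - 1*171840 = (97 + (-1 + √(-5 + √(-1)))) - 171840 = (97 + (-1 + √(-5 + I))) - 171840 = (96 + √(-5 + I)) - 171840 = -171744 + √(-5 + I)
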